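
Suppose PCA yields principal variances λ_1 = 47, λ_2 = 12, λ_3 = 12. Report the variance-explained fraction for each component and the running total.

Step 1 — total variance = trace(Sigma) = Σ λ_i = 47 + 12 + 12 = 71.

Step 2 — fraction explained by component i = λ_i / Σ λ:
  PC1: 47/71 = 0.662
  PC2: 12/71 = 0.169
  PC3: 12/71 = 0.169

Step 3 — cumulative fraction after k components = (λ_1 + ... + λ_k) / Σ λ:
  k = 1: 47/71 = 0.662
  k = 2: (47 + 12)/71 = 59/71 = 0.831
  k = 3: (47 + 12 + 12)/71 = 71/71 = 1

Summary (fraction, with percent):

explained: PC1 0.662 (66.2%), PC2 0.169 (16.9%), PC3 0.169 (16.9%);  cumulative: 0.662, 0.831, 1


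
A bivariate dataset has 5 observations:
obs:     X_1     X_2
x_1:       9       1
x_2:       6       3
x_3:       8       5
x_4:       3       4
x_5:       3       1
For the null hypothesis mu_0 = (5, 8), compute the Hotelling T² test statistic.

Step 1 — sample mean vector:
  mean(X_1) = (9 + 6 + 8 + 3 + 3) / 5 = 29/5 = 5.8
  mean(X_2) = (1 + 3 + 5 + 4 + 1) / 5 = 14/5 = 2.8
  x̄ = (5.8, 2.8),  deviation x̄ - mu_0 = (5.8, 2.8) - (5, 8) = (0.8, -5.2).

Step 2 — sample covariance matrix, S[i,j] = (1/(n-1)) · Σ_k (x_{k,i} - mean_i) · (x_{k,j} - mean_j), divisor n-1 = 4:
  S[X_1,X_1] = ((3.2)·(3.2) + (0.2)·(0.2) + (2.2)·(2.2) + (-2.8)·(-2.8) + (-2.8)·(-2.8)) / 4 = 30.8/4 = 7.7
  S[X_1,X_2] = ((3.2)·(-1.8) + (0.2)·(0.2) + (2.2)·(2.2) + (-2.8)·(1.2) + (-2.8)·(-1.8)) / 4 = 0.8/4 = 0.2
  S[X_2,X_2] = ((-1.8)·(-1.8) + (0.2)·(0.2) + (2.2)·(2.2) + (1.2)·(1.2) + (-1.8)·(-1.8)) / 4 = 12.8/4 = 3.2
  S = [[7.7, 0.2],
 [0.2, 3.2]].

Step 3 — invert S. det(S) = 7.7·3.2 - (0.2)² = 24.6.
  S^{-1} = (1/det) · [[d, -b], [-b, a]] = [[0.1301, -0.0081],
 [-0.0081, 0.313]].

Step 4 — quadratic form (x̄ - mu_0)^T · S^{-1} · (x̄ - mu_0):
  S^{-1} · (x̄ - mu_0) = (0.1463, -1.6341),
  (x̄ - mu_0)^T · [...] = (0.8)·(0.1463) + (-5.2)·(-1.6341) = 8.6146.

Step 5 — scale by n: T² = 5 · 8.6146 = 43.0732.

T² ≈ 43.0732


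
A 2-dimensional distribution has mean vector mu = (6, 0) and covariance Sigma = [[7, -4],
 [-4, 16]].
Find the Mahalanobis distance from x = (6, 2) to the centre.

Step 1 — centre the observation: (x - mu) = (0, 2).

Step 2 — invert Sigma. det(Sigma) = 7·16 - (-4)² = 96.
  Sigma^{-1} = (1/det) · [[d, -b], [-b, a]] = [[0.1667, 0.0417],
 [0.0417, 0.0729]].

Step 3 — form the quadratic (x - mu)^T · Sigma^{-1} · (x - mu):
  Sigma^{-1} · (x - mu) = (0.0833, 0.1458).
  (x - mu)^T · [Sigma^{-1} · (x - mu)] = (0)·(0.0833) + (2)·(0.1458) = 0.2917.

Step 4 — take square root: d = √(0.2917) ≈ 0.5401.

d(x, mu) = √(0.2917) ≈ 0.5401


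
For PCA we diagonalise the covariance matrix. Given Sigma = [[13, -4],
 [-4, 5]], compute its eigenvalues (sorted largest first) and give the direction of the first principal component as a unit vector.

Step 1 — characteristic polynomial of 2×2 Sigma:
  det(Sigma - λI) = λ² - trace · λ + det = 0.
  trace = 13 + 5 = 18, det = 13·5 - (-4)² = 49.
Step 2 — discriminant:
  Δ = trace² - 4·det = 324 - 196 = 128.
Step 3 — eigenvalues:
  λ = (trace ± √Δ)/2 = (18 ± 11.3137)/2,
  λ_1 = 14.6569,  λ_2 = 3.3431.

Step 4 — unit eigenvector for λ_1: solve (Sigma - λ_1 I)v = 0. First row:
  (13 - 14.6569)·v_x + (-4)·v_y = 0, i.e. (-1.6569)·v_x + (-4)·v_y = 0,
  so v ∝ (b, λ_1 - a) = (-4, 1.6569); multiply by -1 so the first entry is positive: u = (4, -1.6569).
  ||u|| = √((4)² + (-1.6569)²) = √(18.7452) ≈ 4.3296,
  v_1 = u/||u|| ≈ (0.9239, -0.3827) (||v_1|| = 1).

λ_1 = 14.6569,  λ_2 = 3.3431;  v_1 ≈ (0.9239, -0.3827)


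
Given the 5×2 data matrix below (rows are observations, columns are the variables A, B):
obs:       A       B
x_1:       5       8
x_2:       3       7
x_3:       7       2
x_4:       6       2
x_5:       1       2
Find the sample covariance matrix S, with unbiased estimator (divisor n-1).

Step 1 — column means:
  mean(A) = (5 + 3 + 7 + 6 + 1) / 5 = 22/5 = 4.4
  mean(B) = (8 + 7 + 2 + 2 + 2) / 5 = 21/5 = 4.2

Step 2 — sample covariance S[i,j] = (1/(n-1)) · Σ_k (x_{k,i} - mean_i) · (x_{k,j} - mean_j), with n-1 = 4.
  S[A,A] = ((0.6)·(0.6) + (-1.4)·(-1.4) + (2.6)·(2.6) + (1.6)·(1.6) + (-3.4)·(-3.4)) / 4 = 23.2/4 = 5.8
  S[A,B] = ((0.6)·(3.8) + (-1.4)·(2.8) + (2.6)·(-2.2) + (1.6)·(-2.2) + (-3.4)·(-2.2)) / 4 = -3.4/4 = -0.85
  S[B,B] = ((3.8)·(3.8) + (2.8)·(2.8) + (-2.2)·(-2.2) + (-2.2)·(-2.2) + (-2.2)·(-2.2)) / 4 = 36.8/4 = 9.2

S is symmetric (S[j,i] = S[i,j]). Assembling:

S = [[5.8, -0.85],
 [-0.85, 9.2]]


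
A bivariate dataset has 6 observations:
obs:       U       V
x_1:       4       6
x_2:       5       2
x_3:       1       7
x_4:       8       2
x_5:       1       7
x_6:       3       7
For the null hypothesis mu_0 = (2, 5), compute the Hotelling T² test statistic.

Step 1 — sample mean vector:
  mean(U) = (4 + 5 + 1 + 8 + 1 + 3) / 6 = 22/6 = 3.6667
  mean(V) = (6 + 2 + 7 + 2 + 7 + 7) / 6 = 31/6 = 5.1667
  x̄ = (3.6667, 5.1667),  deviation x̄ - mu_0 = (3.6667, 5.1667) - (2, 5) = (1.6667, 0.1667).

Step 2 — sample covariance matrix, S[i,j] = (1/(n-1)) · Σ_k (x_{k,i} - mean_i) · (x_{k,j} - mean_j), divisor n-1 = 5:
  S[U,U] = ((0.3333)·(0.3333) + (1.3333)·(1.3333) + (-2.6667)·(-2.6667) + (4.3333)·(4.3333) + (-2.6667)·(-2.6667) + (-0.6667)·(-0.6667)) / 5 = 35.3333/5 = 7.0667
  S[U,V] = ((0.3333)·(0.8333) + (1.3333)·(-3.1667) + (-2.6667)·(1.8333) + (4.3333)·(-3.1667) + (-2.6667)·(1.8333) + (-0.6667)·(1.8333)) / 5 = -28.6667/5 = -5.7333
  S[V,V] = ((0.8333)·(0.8333) + (-3.1667)·(-3.1667) + (1.8333)·(1.8333) + (-3.1667)·(-3.1667) + (1.8333)·(1.8333) + (1.8333)·(1.8333)) / 5 = 30.8333/5 = 6.1667
  S = [[7.0667, -5.7333],
 [-5.7333, 6.1667]].

Step 3 — invert S. det(S) = 7.0667·6.1667 - (-5.7333)² = 10.7067.
  S^{-1} = (1/det) · [[d, -b], [-b, a]] = [[0.576, 0.5355],
 [0.5355, 0.66]].

Step 4 — quadratic form (x̄ - mu_0)^T · S^{-1} · (x̄ - mu_0):
  S^{-1} · (x̄ - mu_0) = (1.0492, 1.0025),
  (x̄ - mu_0)^T · [...] = (1.6667)·(1.0492) + (0.1667)·(1.0025) = 1.9157.

Step 5 — scale by n: T² = 6 · 1.9157 = 11.4944.

T² ≈ 11.4944


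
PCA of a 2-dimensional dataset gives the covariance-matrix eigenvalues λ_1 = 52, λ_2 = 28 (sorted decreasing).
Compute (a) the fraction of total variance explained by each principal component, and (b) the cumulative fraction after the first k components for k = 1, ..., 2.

Step 1 — total variance = trace(Sigma) = Σ λ_i = 52 + 28 = 80.

Step 2 — fraction explained by component i = λ_i / Σ λ:
  PC1: 52/80 = 0.65
  PC2: 28/80 = 0.35

Step 3 — cumulative fraction after k components = (λ_1 + ... + λ_k) / Σ λ:
  k = 1: 52/80 = 0.65
  k = 2: (52 + 28)/80 = 80/80 = 1

Summary (fraction, with percent):

explained: PC1 0.65 (65%), PC2 0.35 (35%);  cumulative: 0.65, 1


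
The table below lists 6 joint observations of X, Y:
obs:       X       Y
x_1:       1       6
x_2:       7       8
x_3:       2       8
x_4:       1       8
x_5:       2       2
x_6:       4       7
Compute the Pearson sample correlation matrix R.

Step 1 — column means:
  mean(X) = (1 + 7 + 2 + 1 + 2 + 4) / 6 = 17/6 = 2.8333
  mean(Y) = (6 + 8 + 8 + 8 + 2 + 7) / 6 = 39/6 = 6.5

Step 2 — sample variances and covariances s[i,j] = (1/(n-1)) · Σ_k (x_{k,i} - mean_i) · (x_{k,j} - mean_j), with n-1 = 5:
  s[X,X] = ((-1.8333)·(-1.8333) + (4.1667)·(4.1667) + (-0.8333)·(-0.8333) + (-1.8333)·(-1.8333) + (-0.8333)·(-0.8333) + (1.1667)·(1.1667)) / 5 = 26.8333/5 = 5.3667
  s[X,Y] = ((-1.8333)·(-0.5) + (4.1667)·(1.5) + (-0.8333)·(1.5) + (-1.8333)·(1.5) + (-0.8333)·(-4.5) + (1.1667)·(0.5)) / 5 = 7.5/5 = 1.5
  s[Y,Y] = ((-0.5)·(-0.5) + (1.5)·(1.5) + (1.5)·(1.5) + (1.5)·(1.5) + (-4.5)·(-4.5) + (0.5)·(0.5)) / 5 = 27.5/5 = 5.5
  Sample standard deviations s_i = √(s[i,i]):
  s(X) = √(5.3667) = 2.3166
  s(Y) = √(5.5) = 2.3452

Step 3 — r_{ij} = s_{ij} / (s_i · s_j):
  r[X,X] = 1 (diagonal).
  r[X,Y] = 1.5 / (2.3166 · 2.3452) = 1.5 / 5.4329 = 0.2761
  r[Y,Y] = 1 (diagonal).

R is symmetric with unit diagonal. Assembling:

R = [[1, 0.2761],
 [0.2761, 1]]


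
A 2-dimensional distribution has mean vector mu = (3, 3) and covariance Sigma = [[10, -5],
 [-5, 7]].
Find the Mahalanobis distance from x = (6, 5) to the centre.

Step 1 — centre the observation: (x - mu) = (3, 2).

Step 2 — invert Sigma. det(Sigma) = 10·7 - (-5)² = 45.
  Sigma^{-1} = (1/det) · [[d, -b], [-b, a]] = [[0.1556, 0.1111],
 [0.1111, 0.2222]].

Step 3 — form the quadratic (x - mu)^T · Sigma^{-1} · (x - mu):
  Sigma^{-1} · (x - mu) = (0.6889, 0.7778).
  (x - mu)^T · [Sigma^{-1} · (x - mu)] = (3)·(0.6889) + (2)·(0.7778) = 3.6222.

Step 4 — take square root: d = √(3.6222) ≈ 1.9032.

d(x, mu) = √(3.6222) ≈ 1.9032


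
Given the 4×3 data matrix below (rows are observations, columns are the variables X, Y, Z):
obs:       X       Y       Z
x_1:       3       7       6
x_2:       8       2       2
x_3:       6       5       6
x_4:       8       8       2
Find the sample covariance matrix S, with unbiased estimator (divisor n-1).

Step 1 — column means:
  mean(X) = (3 + 8 + 6 + 8) / 4 = 25/4 = 6.25
  mean(Y) = (7 + 2 + 5 + 8) / 4 = 22/4 = 5.5
  mean(Z) = (6 + 2 + 6 + 2) / 4 = 16/4 = 4

Step 2 — sample covariance S[i,j] = (1/(n-1)) · Σ_k (x_{k,i} - mean_i) · (x_{k,j} - mean_j), with n-1 = 3.
  S[X,X] = ((-3.25)·(-3.25) + (1.75)·(1.75) + (-0.25)·(-0.25) + (1.75)·(1.75)) / 3 = 16.75/3 = 5.5833
  S[X,Y] = ((-3.25)·(1.5) + (1.75)·(-3.5) + (-0.25)·(-0.5) + (1.75)·(2.5)) / 3 = -6.5/3 = -2.1667
  S[X,Z] = ((-3.25)·(2) + (1.75)·(-2) + (-0.25)·(2) + (1.75)·(-2)) / 3 = -14/3 = -4.6667
  S[Y,Y] = ((1.5)·(1.5) + (-3.5)·(-3.5) + (-0.5)·(-0.5) + (2.5)·(2.5)) / 3 = 21/3 = 7
  S[Y,Z] = ((1.5)·(2) + (-3.5)·(-2) + (-0.5)·(2) + (2.5)·(-2)) / 3 = 4/3 = 1.3333
  S[Z,Z] = ((2)·(2) + (-2)·(-2) + (2)·(2) + (-2)·(-2)) / 3 = 16/3 = 5.3333

S is symmetric (S[j,i] = S[i,j]). Assembling:

S = [[5.5833, -2.1667, -4.6667],
 [-2.1667, 7, 1.3333],
 [-4.6667, 1.3333, 5.3333]]


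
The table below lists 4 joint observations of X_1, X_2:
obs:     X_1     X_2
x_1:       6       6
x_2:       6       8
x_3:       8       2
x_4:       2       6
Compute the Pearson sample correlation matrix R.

Step 1 — column means:
  mean(X_1) = (6 + 6 + 8 + 2) / 4 = 22/4 = 5.5
  mean(X_2) = (6 + 8 + 2 + 6) / 4 = 22/4 = 5.5

Step 2 — sample variances and covariances s[i,j] = (1/(n-1)) · Σ_k (x_{k,i} - mean_i) · (x_{k,j} - mean_j), with n-1 = 3:
  s[X_1,X_1] = ((0.5)·(0.5) + (0.5)·(0.5) + (2.5)·(2.5) + (-3.5)·(-3.5)) / 3 = 19/3 = 6.3333
  s[X_1,X_2] = ((0.5)·(0.5) + (0.5)·(2.5) + (2.5)·(-3.5) + (-3.5)·(0.5)) / 3 = -9/3 = -3
  s[X_2,X_2] = ((0.5)·(0.5) + (2.5)·(2.5) + (-3.5)·(-3.5) + (0.5)·(0.5)) / 3 = 19/3 = 6.3333
  Sample standard deviations s_i = √(s[i,i]):
  s(X_1) = √(6.3333) = 2.5166
  s(X_2) = √(6.3333) = 2.5166

Step 3 — r_{ij} = s_{ij} / (s_i · s_j):
  r[X_1,X_1] = 1 (diagonal).
  r[X_1,X_2] = -3 / (2.5166 · 2.5166) = -3 / 6.3333 = -0.4737
  r[X_2,X_2] = 1 (diagonal).

R is symmetric with unit diagonal. Assembling:

R = [[1, -0.4737],
 [-0.4737, 1]]


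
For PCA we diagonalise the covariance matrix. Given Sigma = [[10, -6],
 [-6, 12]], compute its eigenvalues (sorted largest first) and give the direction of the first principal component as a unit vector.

Step 1 — characteristic polynomial of 2×2 Sigma:
  det(Sigma - λI) = λ² - trace · λ + det = 0.
  trace = 10 + 12 = 22, det = 10·12 - (-6)² = 84.
Step 2 — discriminant:
  Δ = trace² - 4·det = 484 - 336 = 148.
Step 3 — eigenvalues:
  λ = (trace ± √Δ)/2 = (22 ± 12.1655)/2,
  λ_1 = 17.0828,  λ_2 = 4.9172.

Step 4 — unit eigenvector for λ_1: solve (Sigma - λ_1 I)v = 0. First row:
  (10 - 17.0828)·v_x + (-6)·v_y = 0, i.e. (-7.0828)·v_x + (-6)·v_y = 0,
  so v ∝ (b, λ_1 - a) = (-6, 7.0828); multiply by -1 so the first entry is positive: u = (6, -7.0828).
  ||u|| = √((6)² + (-7.0828)²) = √(86.1655) ≈ 9.2825,
  v_1 = u/||u|| ≈ (0.6464, -0.763) (||v_1|| = 1).

λ_1 = 17.0828,  λ_2 = 4.9172;  v_1 ≈ (0.6464, -0.763)


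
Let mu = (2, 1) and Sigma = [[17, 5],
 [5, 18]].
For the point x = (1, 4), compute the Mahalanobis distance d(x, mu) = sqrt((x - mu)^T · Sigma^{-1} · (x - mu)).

Step 1 — centre the observation: (x - mu) = (-1, 3).

Step 2 — invert Sigma. det(Sigma) = 17·18 - (5)² = 281.
  Sigma^{-1} = (1/det) · [[d, -b], [-b, a]] = [[0.0641, -0.0178],
 [-0.0178, 0.0605]].

Step 3 — form the quadratic (x - mu)^T · Sigma^{-1} · (x - mu):
  Sigma^{-1} · (x - mu) = (-0.1174, 0.1993).
  (x - mu)^T · [Sigma^{-1} · (x - mu)] = (-1)·(-0.1174) + (3)·(0.1993) = 0.7153.

Step 4 — take square root: d = √(0.7153) ≈ 0.8458.

d(x, mu) = √(0.7153) ≈ 0.8458


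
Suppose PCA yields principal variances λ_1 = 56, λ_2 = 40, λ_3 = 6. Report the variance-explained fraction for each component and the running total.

Step 1 — total variance = trace(Sigma) = Σ λ_i = 56 + 40 + 6 = 102.

Step 2 — fraction explained by component i = λ_i / Σ λ:
  PC1: 56/102 = 0.549
  PC2: 40/102 = 0.3922
  PC3: 6/102 = 0.0588

Step 3 — cumulative fraction after k components = (λ_1 + ... + λ_k) / Σ λ:
  k = 1: 56/102 = 0.549
  k = 2: (56 + 40)/102 = 96/102 = 0.9412
  k = 3: (56 + 40 + 6)/102 = 102/102 = 1

Summary (fraction, with percent):

explained: PC1 0.549 (54.9%), PC2 0.3922 (39.22%), PC3 0.0588 (5.88%);  cumulative: 0.549, 0.9412, 1


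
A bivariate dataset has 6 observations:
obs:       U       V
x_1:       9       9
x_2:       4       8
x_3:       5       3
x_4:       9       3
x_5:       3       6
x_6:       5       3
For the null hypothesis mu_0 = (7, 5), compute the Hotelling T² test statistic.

Step 1 — sample mean vector:
  mean(U) = (9 + 4 + 5 + 9 + 3 + 5) / 6 = 35/6 = 5.8333
  mean(V) = (9 + 8 + 3 + 3 + 6 + 3) / 6 = 32/6 = 5.3333
  x̄ = (5.8333, 5.3333),  deviation x̄ - mu_0 = (5.8333, 5.3333) - (7, 5) = (-1.1667, 0.3333).

Step 2 — sample covariance matrix, S[i,j] = (1/(n-1)) · Σ_k (x_{k,i} - mean_i) · (x_{k,j} - mean_j), divisor n-1 = 5:
  S[U,U] = ((3.1667)·(3.1667) + (-1.8333)·(-1.8333) + (-0.8333)·(-0.8333) + (3.1667)·(3.1667) + (-2.8333)·(-2.8333) + (-0.8333)·(-0.8333)) / 5 = 32.8333/5 = 6.5667
  S[U,V] = ((3.1667)·(3.6667) + (-1.8333)·(2.6667) + (-0.8333)·(-2.3333) + (3.1667)·(-2.3333) + (-2.8333)·(0.6667) + (-0.8333)·(-2.3333)) / 5 = 1.3333/5 = 0.2667
  S[V,V] = ((3.6667)·(3.6667) + (2.6667)·(2.6667) + (-2.3333)·(-2.3333) + (-2.3333)·(-2.3333) + (0.6667)·(0.6667) + (-2.3333)·(-2.3333)) / 5 = 37.3333/5 = 7.4667
  S = [[6.5667, 0.2667],
 [0.2667, 7.4667]].

Step 3 — invert S. det(S) = 6.5667·7.4667 - (0.2667)² = 48.96.
  S^{-1} = (1/det) · [[d, -b], [-b, a]] = [[0.1525, -0.0054],
 [-0.0054, 0.1341]].

Step 4 — quadratic form (x̄ - mu_0)^T · S^{-1} · (x̄ - mu_0):
  S^{-1} · (x̄ - mu_0) = (-0.1797, 0.0511),
  (x̄ - mu_0)^T · [...] = (-1.1667)·(-0.1797) + (0.3333)·(0.0511) = 0.2267.

Step 5 — scale by n: T² = 6 · 0.2267 = 1.3603.

T² ≈ 1.3603


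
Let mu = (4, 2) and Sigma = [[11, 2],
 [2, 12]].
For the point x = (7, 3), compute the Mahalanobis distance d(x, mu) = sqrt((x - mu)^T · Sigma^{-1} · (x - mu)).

Step 1 — centre the observation: (x - mu) = (3, 1).

Step 2 — invert Sigma. det(Sigma) = 11·12 - (2)² = 128.
  Sigma^{-1} = (1/det) · [[d, -b], [-b, a]] = [[0.0938, -0.0156],
 [-0.0156, 0.0859]].

Step 3 — form the quadratic (x - mu)^T · Sigma^{-1} · (x - mu):
  Sigma^{-1} · (x - mu) = (0.2656, 0.0391).
  (x - mu)^T · [Sigma^{-1} · (x - mu)] = (3)·(0.2656) + (1)·(0.0391) = 0.8359.

Step 4 — take square root: d = √(0.8359) ≈ 0.9143.

d(x, mu) = √(0.8359) ≈ 0.9143


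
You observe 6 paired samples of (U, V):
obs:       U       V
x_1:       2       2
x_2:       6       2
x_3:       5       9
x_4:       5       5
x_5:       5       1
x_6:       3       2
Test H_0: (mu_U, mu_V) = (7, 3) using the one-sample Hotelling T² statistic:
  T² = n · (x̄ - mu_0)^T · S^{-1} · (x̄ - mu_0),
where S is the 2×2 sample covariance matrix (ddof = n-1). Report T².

Step 1 — sample mean vector:
  mean(U) = (2 + 6 + 5 + 5 + 5 + 3) / 6 = 26/6 = 4.3333
  mean(V) = (2 + 2 + 9 + 5 + 1 + 2) / 6 = 21/6 = 3.5
  x̄ = (4.3333, 3.5),  deviation x̄ - mu_0 = (4.3333, 3.5) - (7, 3) = (-2.6667, 0.5).

Step 2 — sample covariance matrix, S[i,j] = (1/(n-1)) · Σ_k (x_{k,i} - mean_i) · (x_{k,j} - mean_j), divisor n-1 = 5:
  S[U,U] = ((-2.3333)·(-2.3333) + (1.6667)·(1.6667) + (0.6667)·(0.6667) + (0.6667)·(0.6667) + (0.6667)·(0.6667) + (-1.3333)·(-1.3333)) / 5 = 11.3333/5 = 2.2667
  S[U,V] = ((-2.3333)·(-1.5) + (1.6667)·(-1.5) + (0.6667)·(5.5) + (0.6667)·(1.5) + (0.6667)·(-2.5) + (-1.3333)·(-1.5)) / 5 = 6/5 = 1.2
  S[V,V] = ((-1.5)·(-1.5) + (-1.5)·(-1.5) + (5.5)·(5.5) + (1.5)·(1.5) + (-2.5)·(-2.5) + (-1.5)·(-1.5)) / 5 = 45.5/5 = 9.1
  S = [[2.2667, 1.2],
 [1.2, 9.1]].

Step 3 — invert S. det(S) = 2.2667·9.1 - (1.2)² = 19.1867.
  S^{-1} = (1/det) · [[d, -b], [-b, a]] = [[0.4743, -0.0625],
 [-0.0625, 0.1181]].

Step 4 — quadratic form (x̄ - mu_0)^T · S^{-1} · (x̄ - mu_0):
  S^{-1} · (x̄ - mu_0) = (-1.296, 0.2259),
  (x̄ - mu_0)^T · [...] = (-2.6667)·(-1.296) + (0.5)·(0.2259) = 3.569.

Step 5 — scale by n: T² = 6 · 3.569 = 21.4142.

T² ≈ 21.4142


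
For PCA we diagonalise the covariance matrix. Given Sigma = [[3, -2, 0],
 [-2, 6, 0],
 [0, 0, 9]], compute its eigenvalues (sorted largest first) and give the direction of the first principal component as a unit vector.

Step 1 — characteristic polynomial p(λ) = det(λI - Sigma) = λ³ - tr·λ² + c_1·λ - det, where tr = trace, c_1 = sum of the principal 2×2 minors, det = det(Sigma):
  tr = 3 + 6 + 9 = 18,
  c_1 = (3·6 - (-2)²) + (3·9 - (0)²) + (6·9 - (0)²) = 14 + 27 + 54 = 95,
  det = 3·(6·9 - (0)²) - (-2)·((-2)·9 - (0)·(0)) + (0)·((-2)·(0) - 6·(0)) = 3·(54) - (-2)·(-18) + (0)·(0) = 126.
  So p(λ) = λ³ - 18λ² + 95λ - 126.
Step 2 — look for an integer root (rational root theorem: any rational root is an integer divisor of 126). Testing λ = 2:
  p(2) = 8 - 72 + 190 - 126 = 0  ✓
  Dividing out (λ - 2): p(λ) = (λ - 2)(λ² - 16λ + 63).
Step 3 — remaining eigenvalues from the quadratic λ² - 16λ + 63 = 0:
  Δ = 16² - 4·63 = 256 - 252 = 4,  λ = (16 ± √4)/2 = (16 ± 2)/2 = 9 or 7.
  Sorted: λ_1 = 9,  λ_2 = 7,  λ_3 = 2  (check: sum = 18 = tr ✓).

Step 4 — unit eigenvector for λ_1 = 9: v spans the null space of (Sigma - λ_1 I), whose rows are
  r_1 = (-6, -2, 0),  r_2 = (-2, -3, 0),  r_3 = (0, 0, 0).
  v is orthogonal to every row, so take v ∝ r_1 × r_2 = ((-2)·(0) - (0)·(-3), (0)·(-2) - (-6)·(0), (-6)·(-3) - (-2)·(-2)) = (0, 0, 14).
  Rescale (divide by 14): u = (0, 0, 1).
  ||u|| = √((0)² + (0)² + (1)²) = √(1) = 1,  v_1 = u/||u|| ≈ (0, 0, 1) (||v_1|| = 1).

λ_1 = 9,  λ_2 = 7,  λ_3 = 2;  v_1 ≈ (0, 0, 1)


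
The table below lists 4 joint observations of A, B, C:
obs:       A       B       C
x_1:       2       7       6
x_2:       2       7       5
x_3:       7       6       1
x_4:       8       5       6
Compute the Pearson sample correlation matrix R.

Step 1 — column means:
  mean(A) = (2 + 2 + 7 + 8) / 4 = 19/4 = 4.75
  mean(B) = (7 + 7 + 6 + 5) / 4 = 25/4 = 6.25
  mean(C) = (6 + 5 + 1 + 6) / 4 = 18/4 = 4.5

Step 2 — sample variances and covariances s[i,j] = (1/(n-1)) · Σ_k (x_{k,i} - mean_i) · (x_{k,j} - mean_j), with n-1 = 3:
  s[A,A] = ((-2.75)·(-2.75) + (-2.75)·(-2.75) + (2.25)·(2.25) + (3.25)·(3.25)) / 3 = 30.75/3 = 10.25
  s[A,B] = ((-2.75)·(0.75) + (-2.75)·(0.75) + (2.25)·(-0.25) + (3.25)·(-1.25)) / 3 = -8.75/3 = -2.9167
  s[A,C] = ((-2.75)·(1.5) + (-2.75)·(0.5) + (2.25)·(-3.5) + (3.25)·(1.5)) / 3 = -8.5/3 = -2.8333
  s[B,B] = ((0.75)·(0.75) + (0.75)·(0.75) + (-0.25)·(-0.25) + (-1.25)·(-1.25)) / 3 = 2.75/3 = 0.9167
  s[B,C] = ((0.75)·(1.5) + (0.75)·(0.5) + (-0.25)·(-3.5) + (-1.25)·(1.5)) / 3 = 0.5/3 = 0.1667
  s[C,C] = ((1.5)·(1.5) + (0.5)·(0.5) + (-3.5)·(-3.5) + (1.5)·(1.5)) / 3 = 17/3 = 5.6667
  Sample standard deviations s_i = √(s[i,i]):
  s(A) = √(10.25) = 3.2016
  s(B) = √(0.9167) = 0.9574
  s(C) = √(5.6667) = 2.3805

Step 3 — r_{ij} = s_{ij} / (s_i · s_j):
  r[A,A] = 1 (diagonal).
  r[A,B] = -2.9167 / (3.2016 · 0.9574) = -2.9167 / 3.0653 = -0.9515
  r[A,C] = -2.8333 / (3.2016 · 2.3805) = -2.8333 / 7.6212 = -0.3718
  r[B,B] = 1 (diagonal).
  r[B,C] = 0.1667 / (0.9574 · 2.3805) = 0.1667 / 2.2791 = 0.0731
  r[C,C] = 1 (diagonal).

R is symmetric with unit diagonal. Assembling:

R = [[1, -0.9515, -0.3718],
 [-0.9515, 1, 0.0731],
 [-0.3718, 0.0731, 1]]


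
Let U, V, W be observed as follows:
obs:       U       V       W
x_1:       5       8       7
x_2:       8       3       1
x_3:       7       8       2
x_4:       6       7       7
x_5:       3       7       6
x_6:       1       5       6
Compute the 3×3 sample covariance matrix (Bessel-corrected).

Step 1 — column means:
  mean(U) = (5 + 8 + 7 + 6 + 3 + 1) / 6 = 30/6 = 5
  mean(V) = (8 + 3 + 8 + 7 + 7 + 5) / 6 = 38/6 = 6.3333
  mean(W) = (7 + 1 + 2 + 7 + 6 + 6) / 6 = 29/6 = 4.8333

Step 2 — sample covariance S[i,j] = (1/(n-1)) · Σ_k (x_{k,i} - mean_i) · (x_{k,j} - mean_j), with n-1 = 5.
  S[U,U] = ((0)·(0) + (3)·(3) + (2)·(2) + (1)·(1) + (-2)·(-2) + (-4)·(-4)) / 5 = 34/5 = 6.8
  S[U,V] = ((0)·(1.6667) + (3)·(-3.3333) + (2)·(1.6667) + (1)·(0.6667) + (-2)·(0.6667) + (-4)·(-1.3333)) / 5 = -2/5 = -0.4
  S[U,W] = ((0)·(2.1667) + (3)·(-3.8333) + (2)·(-2.8333) + (1)·(2.1667) + (-2)·(1.1667) + (-4)·(1.1667)) / 5 = -22/5 = -4.4
  S[V,V] = ((1.6667)·(1.6667) + (-3.3333)·(-3.3333) + (1.6667)·(1.6667) + (0.6667)·(0.6667) + (0.6667)·(0.6667) + (-1.3333)·(-1.3333)) / 5 = 19.3333/5 = 3.8667
  S[V,W] = ((1.6667)·(2.1667) + (-3.3333)·(-3.8333) + (1.6667)·(-2.8333) + (0.6667)·(2.1667) + (0.6667)·(1.1667) + (-1.3333)·(1.1667)) / 5 = 12.3333/5 = 2.4667
  S[W,W] = ((2.1667)·(2.1667) + (-3.8333)·(-3.8333) + (-2.8333)·(-2.8333) + (2.1667)·(2.1667) + (1.1667)·(1.1667) + (1.1667)·(1.1667)) / 5 = 34.8333/5 = 6.9667

S is symmetric (S[j,i] = S[i,j]). Assembling:

S = [[6.8, -0.4, -4.4],
 [-0.4, 3.8667, 2.4667],
 [-4.4, 2.4667, 6.9667]]


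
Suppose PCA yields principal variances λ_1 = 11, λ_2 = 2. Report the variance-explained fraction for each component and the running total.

Step 1 — total variance = trace(Sigma) = Σ λ_i = 11 + 2 = 13.

Step 2 — fraction explained by component i = λ_i / Σ λ:
  PC1: 11/13 = 0.8462
  PC2: 2/13 = 0.1538

Step 3 — cumulative fraction after k components = (λ_1 + ... + λ_k) / Σ λ:
  k = 1: 11/13 = 0.8462
  k = 2: (11 + 2)/13 = 13/13 = 1

Summary (fraction, with percent):

explained: PC1 0.8462 (84.62%), PC2 0.1538 (15.38%);  cumulative: 0.8462, 1


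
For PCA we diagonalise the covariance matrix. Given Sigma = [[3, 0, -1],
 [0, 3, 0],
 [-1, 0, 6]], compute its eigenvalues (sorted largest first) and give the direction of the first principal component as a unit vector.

Step 1 — characteristic polynomial p(λ) = det(λI - Sigma) = λ³ - tr·λ² + c_1·λ - det, where tr = trace, c_1 = sum of the principal 2×2 minors, det = det(Sigma):
  tr = 3 + 3 + 6 = 12,
  c_1 = (3·3 - (0)²) + (3·6 - (-1)²) + (3·6 - (0)²) = 9 + 17 + 18 = 44,
  det = 3·(3·6 - (0)²) - (0)·((0)·6 - (0)·(-1)) + (-1)·((0)·(0) - 3·(-1)) = 3·(18) - (0)·(0) + (-1)·(3) = 51.
  So p(λ) = λ³ - 12λ² + 44λ - 51.
Step 2 — look for an integer root (rational root theorem: any rational root is an integer divisor of 51). Testing λ = 3:
  p(3) = 27 - 108 + 132 - 51 = 0  ✓
  Dividing out (λ - 3): p(λ) = (λ - 3)(λ² - 9λ + 17).
Step 3 — remaining eigenvalues from the quadratic λ² - 9λ + 17 = 0:
  Δ = 9² - 4·17 = 81 - 68 = 13,  λ = (9 ± √13)/2 = (9 ± 3.6056)/2 ≈ 6.3028 or 2.6972.
  Sorted: λ_1 = 6.3028,  λ_2 = 3,  λ_3 = 2.6972  (check: sum = 12 = tr ✓).

Step 4 — unit eigenvector for λ_1 ≈ 6.3028: v spans the null space of (Sigma - λ_1 I), whose rows are
  r_1 = (-3.3028, 0, -1),  r_2 = (0, -3.3028, 0),  r_3 = (-1, 0, -0.3028).
  v is orthogonal to every row, so take v ∝ r_1 × r_2 = ((0)·(0) - (-1)·(-3.3028), (-1)·(0) - (-3.3028)·(0), (-3.3028)·(-3.3028) - (0)·(0)) ≈ (-3.3028, 0, 10.9083).
  Rescale (multiply by -1 so the first nonzero entry is positive): u = (3.3028, 0, -10.9083).
  ||u|| = √((3.3028)² + (0)² + (-10.9083)²) = √(129.8999) ≈ 11.3974,  v_1 = u/||u|| ≈ (0.2898, 0, -0.9571) (||v_1|| = 1).

λ_1 = 6.3028,  λ_2 = 3,  λ_3 = 2.6972;  v_1 ≈ (0.2898, 0, -0.9571)


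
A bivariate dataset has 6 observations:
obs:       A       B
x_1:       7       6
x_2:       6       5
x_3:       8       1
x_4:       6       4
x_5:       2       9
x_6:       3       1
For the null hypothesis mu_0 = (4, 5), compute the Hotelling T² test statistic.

Step 1 — sample mean vector:
  mean(A) = (7 + 6 + 8 + 6 + 2 + 3) / 6 = 32/6 = 5.3333
  mean(B) = (6 + 5 + 1 + 4 + 9 + 1) / 6 = 26/6 = 4.3333
  x̄ = (5.3333, 4.3333),  deviation x̄ - mu_0 = (5.3333, 4.3333) - (4, 5) = (1.3333, -0.6667).

Step 2 — sample covariance matrix, S[i,j] = (1/(n-1)) · Σ_k (x_{k,i} - mean_i) · (x_{k,j} - mean_j), divisor n-1 = 5:
  S[A,A] = ((1.6667)·(1.6667) + (0.6667)·(0.6667) + (2.6667)·(2.6667) + (0.6667)·(0.6667) + (-3.3333)·(-3.3333) + (-2.3333)·(-2.3333)) / 5 = 27.3333/5 = 5.4667
  S[A,B] = ((1.6667)·(1.6667) + (0.6667)·(0.6667) + (2.6667)·(-3.3333) + (0.6667)·(-0.3333) + (-3.3333)·(4.6667) + (-2.3333)·(-3.3333)) / 5 = -13.6667/5 = -2.7333
  S[B,B] = ((1.6667)·(1.6667) + (0.6667)·(0.6667) + (-3.3333)·(-3.3333) + (-0.3333)·(-0.3333) + (4.6667)·(4.6667) + (-3.3333)·(-3.3333)) / 5 = 47.3333/5 = 9.4667
  S = [[5.4667, -2.7333],
 [-2.7333, 9.4667]].

Step 3 — invert S. det(S) = 5.4667·9.4667 - (-2.7333)² = 44.28.
  S^{-1} = (1/det) · [[d, -b], [-b, a]] = [[0.2138, 0.0617],
 [0.0617, 0.1235]].

Step 4 — quadratic form (x̄ - mu_0)^T · S^{-1} · (x̄ - mu_0):
  S^{-1} · (x̄ - mu_0) = (0.2439, 0),
  (x̄ - mu_0)^T · [...] = (1.3333)·(0.2439) + (-0.6667)·(0) = 0.3252.

Step 5 — scale by n: T² = 6 · 0.3252 = 1.9512.

T² ≈ 1.9512


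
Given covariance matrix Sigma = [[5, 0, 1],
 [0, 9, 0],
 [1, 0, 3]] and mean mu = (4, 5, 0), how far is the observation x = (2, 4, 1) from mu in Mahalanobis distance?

Step 1 — centre the observation: (x - mu) = (-2, -1, 1).

Step 2 — invert Sigma (cofactor / det for 3×3, or solve directly):
  Sigma^{-1} = [[0.2143, 0, -0.0714],
 [0, 0.1111, 0],
 [-0.0714, 0, 0.3571]].

Step 3 — form the quadratic (x - mu)^T · Sigma^{-1} · (x - mu):
  Sigma^{-1} · (x - mu) = (-0.5, -0.1111, 0.5).
  (x - mu)^T · [Sigma^{-1} · (x - mu)] = (-2)·(-0.5) + (-1)·(-0.1111) + (1)·(0.5) = 1.6111.

Step 4 — take square root: d = √(1.6111) ≈ 1.2693.

d(x, mu) = √(1.6111) ≈ 1.2693


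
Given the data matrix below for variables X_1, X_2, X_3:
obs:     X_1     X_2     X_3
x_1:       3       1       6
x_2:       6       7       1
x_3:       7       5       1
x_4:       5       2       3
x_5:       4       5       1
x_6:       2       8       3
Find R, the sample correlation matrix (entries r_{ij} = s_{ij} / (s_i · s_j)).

Step 1 — column means:
  mean(X_1) = (3 + 6 + 7 + 5 + 4 + 2) / 6 = 27/6 = 4.5
  mean(X_2) = (1 + 7 + 5 + 2 + 5 + 8) / 6 = 28/6 = 4.6667
  mean(X_3) = (6 + 1 + 1 + 3 + 1 + 3) / 6 = 15/6 = 2.5

Step 2 — sample variances and covariances s[i,j] = (1/(n-1)) · Σ_k (x_{k,i} - mean_i) · (x_{k,j} - mean_j), with n-1 = 5:
  s[X_1,X_1] = ((-1.5)·(-1.5) + (1.5)·(1.5) + (2.5)·(2.5) + (0.5)·(0.5) + (-0.5)·(-0.5) + (-2.5)·(-2.5)) / 5 = 17.5/5 = 3.5
  s[X_1,X_2] = ((-1.5)·(-3.6667) + (1.5)·(2.3333) + (2.5)·(0.3333) + (0.5)·(-2.6667) + (-0.5)·(0.3333) + (-2.5)·(3.3333)) / 5 = 0/5 = 0
  s[X_1,X_3] = ((-1.5)·(3.5) + (1.5)·(-1.5) + (2.5)·(-1.5) + (0.5)·(0.5) + (-0.5)·(-1.5) + (-2.5)·(0.5)) / 5 = -11.5/5 = -2.3
  s[X_2,X_2] = ((-3.6667)·(-3.6667) + (2.3333)·(2.3333) + (0.3333)·(0.3333) + (-2.6667)·(-2.6667) + (0.3333)·(0.3333) + (3.3333)·(3.3333)) / 5 = 37.3333/5 = 7.4667
  s[X_2,X_3] = ((-3.6667)·(3.5) + (2.3333)·(-1.5) + (0.3333)·(-1.5) + (-2.6667)·(0.5) + (0.3333)·(-1.5) + (3.3333)·(0.5)) / 5 = -17/5 = -3.4
  s[X_3,X_3] = ((3.5)·(3.5) + (-1.5)·(-1.5) + (-1.5)·(-1.5) + (0.5)·(0.5) + (-1.5)·(-1.5) + (0.5)·(0.5)) / 5 = 19.5/5 = 3.9
  Sample standard deviations s_i = √(s[i,i]):
  s(X_1) = √(3.5) = 1.8708
  s(X_2) = √(7.4667) = 2.7325
  s(X_3) = √(3.9) = 1.9748

Step 3 — r_{ij} = s_{ij} / (s_i · s_j):
  r[X_1,X_1] = 1 (diagonal).
  r[X_1,X_2] = 0 / (1.8708 · 2.7325) = 0 / 5.1121 = 0
  r[X_1,X_3] = -2.3 / (1.8708 · 1.9748) = -2.3 / 3.6946 = -0.6225
  r[X_2,X_2] = 1 (diagonal).
  r[X_2,X_3] = -3.4 / (2.7325 · 1.9748) = -3.4 / 5.3963 = -0.6301
  r[X_3,X_3] = 1 (diagonal).

R is symmetric with unit diagonal. Assembling:

R = [[1, 0, -0.6225],
 [0, 1, -0.6301],
 [-0.6225, -0.6301, 1]]


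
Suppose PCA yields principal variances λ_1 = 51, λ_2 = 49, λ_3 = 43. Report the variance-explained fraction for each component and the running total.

Step 1 — total variance = trace(Sigma) = Σ λ_i = 51 + 49 + 43 = 143.

Step 2 — fraction explained by component i = λ_i / Σ λ:
  PC1: 51/143 = 0.3566
  PC2: 49/143 = 0.3427
  PC3: 43/143 = 0.3007

Step 3 — cumulative fraction after k components = (λ_1 + ... + λ_k) / Σ λ:
  k = 1: 51/143 = 0.3566
  k = 2: (51 + 49)/143 = 100/143 = 0.6993
  k = 3: (51 + 49 + 43)/143 = 143/143 = 1

Summary (fraction, with percent):

explained: PC1 0.3566 (35.66%), PC2 0.3427 (34.27%), PC3 0.3007 (30.07%);  cumulative: 0.3566, 0.6993, 1


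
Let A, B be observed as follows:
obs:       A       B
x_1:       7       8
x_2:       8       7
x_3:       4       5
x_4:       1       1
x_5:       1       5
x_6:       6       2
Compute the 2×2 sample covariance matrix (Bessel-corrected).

Step 1 — column means:
  mean(A) = (7 + 8 + 4 + 1 + 1 + 6) / 6 = 27/6 = 4.5
  mean(B) = (8 + 7 + 5 + 1 + 5 + 2) / 6 = 28/6 = 4.6667

Step 2 — sample covariance S[i,j] = (1/(n-1)) · Σ_k (x_{k,i} - mean_i) · (x_{k,j} - mean_j), with n-1 = 5.
  S[A,A] = ((2.5)·(2.5) + (3.5)·(3.5) + (-0.5)·(-0.5) + (-3.5)·(-3.5) + (-3.5)·(-3.5) + (1.5)·(1.5)) / 5 = 45.5/5 = 9.1
  S[A,B] = ((2.5)·(3.3333) + (3.5)·(2.3333) + (-0.5)·(0.3333) + (-3.5)·(-3.6667) + (-3.5)·(0.3333) + (1.5)·(-2.6667)) / 5 = 24/5 = 4.8
  S[B,B] = ((3.3333)·(3.3333) + (2.3333)·(2.3333) + (0.3333)·(0.3333) + (-3.6667)·(-3.6667) + (0.3333)·(0.3333) + (-2.6667)·(-2.6667)) / 5 = 37.3333/5 = 7.4667

S is symmetric (S[j,i] = S[i,j]). Assembling:

S = [[9.1, 4.8],
 [4.8, 7.4667]]


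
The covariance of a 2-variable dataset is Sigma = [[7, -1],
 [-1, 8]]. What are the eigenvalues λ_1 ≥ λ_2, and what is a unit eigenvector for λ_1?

Step 1 — characteristic polynomial of 2×2 Sigma:
  det(Sigma - λI) = λ² - trace · λ + det = 0.
  trace = 7 + 8 = 15, det = 7·8 - (-1)² = 55.
Step 2 — discriminant:
  Δ = trace² - 4·det = 225 - 220 = 5.
Step 3 — eigenvalues:
  λ = (trace ± √Δ)/2 = (15 ± 2.2361)/2,
  λ_1 = 8.618,  λ_2 = 6.382.

Step 4 — unit eigenvector for λ_1: solve (Sigma - λ_1 I)v = 0. First row:
  (7 - 8.618)·v_x + (-1)·v_y = 0, i.e. (-1.618)·v_x + (-1)·v_y = 0,
  so v ∝ (b, λ_1 - a) = (-1, 1.618); multiply by -1 so the first entry is positive: u = (1, -1.618).
  ||u|| = √((1)² + (-1.618)²) = √(3.618) ≈ 1.9021,
  v_1 = u/||u|| ≈ (0.5257, -0.8507) (||v_1|| = 1).

λ_1 = 8.618,  λ_2 = 6.382;  v_1 ≈ (0.5257, -0.8507)


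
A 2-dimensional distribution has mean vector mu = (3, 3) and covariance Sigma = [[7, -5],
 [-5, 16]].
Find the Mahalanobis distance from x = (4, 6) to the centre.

Step 1 — centre the observation: (x - mu) = (1, 3).

Step 2 — invert Sigma. det(Sigma) = 7·16 - (-5)² = 87.
  Sigma^{-1} = (1/det) · [[d, -b], [-b, a]] = [[0.1839, 0.0575],
 [0.0575, 0.0805]].

Step 3 — form the quadratic (x - mu)^T · Sigma^{-1} · (x - mu):
  Sigma^{-1} · (x - mu) = (0.3563, 0.2989).
  (x - mu)^T · [Sigma^{-1} · (x - mu)] = (1)·(0.3563) + (3)·(0.2989) = 1.2529.

Step 4 — take square root: d = √(1.2529) ≈ 1.1193.

d(x, mu) = √(1.2529) ≈ 1.1193


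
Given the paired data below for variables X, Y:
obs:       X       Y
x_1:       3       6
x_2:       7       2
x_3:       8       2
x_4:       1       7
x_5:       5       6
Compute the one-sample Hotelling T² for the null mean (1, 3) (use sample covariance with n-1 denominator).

Step 1 — sample mean vector:
  mean(X) = (3 + 7 + 8 + 1 + 5) / 5 = 24/5 = 4.8
  mean(Y) = (6 + 2 + 2 + 7 + 6) / 5 = 23/5 = 4.6
  x̄ = (4.8, 4.6),  deviation x̄ - mu_0 = (4.8, 4.6) - (1, 3) = (3.8, 1.6).

Step 2 — sample covariance matrix, S[i,j] = (1/(n-1)) · Σ_k (x_{k,i} - mean_i) · (x_{k,j} - mean_j), divisor n-1 = 4:
  S[X,X] = ((-1.8)·(-1.8) + (2.2)·(2.2) + (3.2)·(3.2) + (-3.8)·(-3.8) + (0.2)·(0.2)) / 4 = 32.8/4 = 8.2
  S[X,Y] = ((-1.8)·(1.4) + (2.2)·(-2.6) + (3.2)·(-2.6) + (-3.8)·(2.4) + (0.2)·(1.4)) / 4 = -25.4/4 = -6.35
  S[Y,Y] = ((1.4)·(1.4) + (-2.6)·(-2.6) + (-2.6)·(-2.6) + (2.4)·(2.4) + (1.4)·(1.4)) / 4 = 23.2/4 = 5.8
  S = [[8.2, -6.35],
 [-6.35, 5.8]].

Step 3 — invert S. det(S) = 8.2·5.8 - (-6.35)² = 7.2375.
  S^{-1} = (1/det) · [[d, -b], [-b, a]] = [[0.8014, 0.8774],
 [0.8774, 1.133]].

Step 4 — quadratic form (x̄ - mu_0)^T · S^{-1} · (x̄ - mu_0):
  S^{-1} · (x̄ - mu_0) = (4.4491, 5.1468),
  (x̄ - mu_0)^T · [...] = (3.8)·(4.4491) + (1.6)·(5.1468) = 25.1413.

Step 5 — scale by n: T² = 5 · 25.1413 = 125.7064.

T² ≈ 125.7064


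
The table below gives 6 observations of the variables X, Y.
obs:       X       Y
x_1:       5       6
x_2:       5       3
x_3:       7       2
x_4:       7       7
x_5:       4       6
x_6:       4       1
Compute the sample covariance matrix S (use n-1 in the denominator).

Step 1 — column means:
  mean(X) = (5 + 5 + 7 + 7 + 4 + 4) / 6 = 32/6 = 5.3333
  mean(Y) = (6 + 3 + 2 + 7 + 6 + 1) / 6 = 25/6 = 4.1667

Step 2 — sample covariance S[i,j] = (1/(n-1)) · Σ_k (x_{k,i} - mean_i) · (x_{k,j} - mean_j), with n-1 = 5.
  S[X,X] = ((-0.3333)·(-0.3333) + (-0.3333)·(-0.3333) + (1.6667)·(1.6667) + (1.6667)·(1.6667) + (-1.3333)·(-1.3333) + (-1.3333)·(-1.3333)) / 5 = 9.3333/5 = 1.8667
  S[X,Y] = ((-0.3333)·(1.8333) + (-0.3333)·(-1.1667) + (1.6667)·(-2.1667) + (1.6667)·(2.8333) + (-1.3333)·(1.8333) + (-1.3333)·(-3.1667)) / 5 = 2.6667/5 = 0.5333
  S[Y,Y] = ((1.8333)·(1.8333) + (-1.1667)·(-1.1667) + (-2.1667)·(-2.1667) + (2.8333)·(2.8333) + (1.8333)·(1.8333) + (-3.1667)·(-3.1667)) / 5 = 30.8333/5 = 6.1667

S is symmetric (S[j,i] = S[i,j]). Assembling:

S = [[1.8667, 0.5333],
 [0.5333, 6.1667]]


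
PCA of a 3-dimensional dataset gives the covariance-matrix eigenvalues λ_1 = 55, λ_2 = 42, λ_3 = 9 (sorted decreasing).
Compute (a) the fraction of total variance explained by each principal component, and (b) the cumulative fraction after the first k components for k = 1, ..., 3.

Step 1 — total variance = trace(Sigma) = Σ λ_i = 55 + 42 + 9 = 106.

Step 2 — fraction explained by component i = λ_i / Σ λ:
  PC1: 55/106 = 0.5189
  PC2: 42/106 = 0.3962
  PC3: 9/106 = 0.0849

Step 3 — cumulative fraction after k components = (λ_1 + ... + λ_k) / Σ λ:
  k = 1: 55/106 = 0.5189
  k = 2: (55 + 42)/106 = 97/106 = 0.9151
  k = 3: (55 + 42 + 9)/106 = 106/106 = 1

Summary (fraction, with percent):

explained: PC1 0.5189 (51.89%), PC2 0.3962 (39.62%), PC3 0.0849 (8.49%);  cumulative: 0.5189, 0.9151, 1


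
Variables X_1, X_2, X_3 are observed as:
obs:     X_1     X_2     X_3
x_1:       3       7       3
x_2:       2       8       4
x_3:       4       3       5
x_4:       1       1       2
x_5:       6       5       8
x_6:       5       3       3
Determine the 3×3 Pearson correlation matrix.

Step 1 — column means:
  mean(X_1) = (3 + 2 + 4 + 1 + 6 + 5) / 6 = 21/6 = 3.5
  mean(X_2) = (7 + 8 + 3 + 1 + 5 + 3) / 6 = 27/6 = 4.5
  mean(X_3) = (3 + 4 + 5 + 2 + 8 + 3) / 6 = 25/6 = 4.1667

Step 2 — sample variances and covariances s[i,j] = (1/(n-1)) · Σ_k (x_{k,i} - mean_i) · (x_{k,j} - mean_j), with n-1 = 5:
  s[X_1,X_1] = ((-0.5)·(-0.5) + (-1.5)·(-1.5) + (0.5)·(0.5) + (-2.5)·(-2.5) + (2.5)·(2.5) + (1.5)·(1.5)) / 5 = 17.5/5 = 3.5
  s[X_1,X_2] = ((-0.5)·(2.5) + (-1.5)·(3.5) + (0.5)·(-1.5) + (-2.5)·(-3.5) + (2.5)·(0.5) + (1.5)·(-1.5)) / 5 = 0.5/5 = 0.1
  s[X_1,X_3] = ((-0.5)·(-1.1667) + (-1.5)·(-0.1667) + (0.5)·(0.8333) + (-2.5)·(-2.1667) + (2.5)·(3.8333) + (1.5)·(-1.1667)) / 5 = 14.5/5 = 2.9
  s[X_2,X_2] = ((2.5)·(2.5) + (3.5)·(3.5) + (-1.5)·(-1.5) + (-3.5)·(-3.5) + (0.5)·(0.5) + (-1.5)·(-1.5)) / 5 = 35.5/5 = 7.1
  s[X_2,X_3] = ((2.5)·(-1.1667) + (3.5)·(-0.1667) + (-1.5)·(0.8333) + (-3.5)·(-2.1667) + (0.5)·(3.8333) + (-1.5)·(-1.1667)) / 5 = 6.5/5 = 1.3
  s[X_3,X_3] = ((-1.1667)·(-1.1667) + (-0.1667)·(-0.1667) + (0.8333)·(0.8333) + (-2.1667)·(-2.1667) + (3.8333)·(3.8333) + (-1.1667)·(-1.1667)) / 5 = 22.8333/5 = 4.5667
  Sample standard deviations s_i = √(s[i,i]):
  s(X_1) = √(3.5) = 1.8708
  s(X_2) = √(7.1) = 2.6646
  s(X_3) = √(4.5667) = 2.137

Step 3 — r_{ij} = s_{ij} / (s_i · s_j):
  r[X_1,X_1] = 1 (diagonal).
  r[X_1,X_2] = 0.1 / (1.8708 · 2.6646) = 0.1 / 4.985 = 0.0201
  r[X_1,X_3] = 2.9 / (1.8708 · 2.137) = 2.9 / 3.9979 = 0.7254
  r[X_2,X_2] = 1 (diagonal).
  r[X_2,X_3] = 1.3 / (2.6646 · 2.137) = 1.3 / 5.6941 = 0.2283
  r[X_3,X_3] = 1 (diagonal).

R is symmetric with unit diagonal. Assembling:

R = [[1, 0.0201, 0.7254],
 [0.0201, 1, 0.2283],
 [0.7254, 0.2283, 1]]


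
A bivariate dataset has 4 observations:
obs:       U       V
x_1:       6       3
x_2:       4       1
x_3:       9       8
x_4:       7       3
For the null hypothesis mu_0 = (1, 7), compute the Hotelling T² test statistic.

Step 1 — sample mean vector:
  mean(U) = (6 + 4 + 9 + 7) / 4 = 26/4 = 6.5
  mean(V) = (3 + 1 + 8 + 3) / 4 = 15/4 = 3.75
  x̄ = (6.5, 3.75),  deviation x̄ - mu_0 = (6.5, 3.75) - (1, 7) = (5.5, -3.25).

Step 2 — sample covariance matrix, S[i,j] = (1/(n-1)) · Σ_k (x_{k,i} - mean_i) · (x_{k,j} - mean_j), divisor n-1 = 3:
  S[U,U] = ((-0.5)·(-0.5) + (-2.5)·(-2.5) + (2.5)·(2.5) + (0.5)·(0.5)) / 3 = 13/3 = 4.3333
  S[U,V] = ((-0.5)·(-0.75) + (-2.5)·(-2.75) + (2.5)·(4.25) + (0.5)·(-0.75)) / 3 = 17.5/3 = 5.8333
  S[V,V] = ((-0.75)·(-0.75) + (-2.75)·(-2.75) + (4.25)·(4.25) + (-0.75)·(-0.75)) / 3 = 26.75/3 = 8.9167
  S = [[4.3333, 5.8333],
 [5.8333, 8.9167]].

Step 3 — invert S. det(S) = 4.3333·8.9167 - (5.8333)² = 4.6111.
  S^{-1} = (1/det) · [[d, -b], [-b, a]] = [[1.9337, -1.2651],
 [-1.2651, 0.9398]].

Step 4 — quadratic form (x̄ - mu_0)^T · S^{-1} · (x̄ - mu_0):
  S^{-1} · (x̄ - mu_0) = (14.747, -10.012),
  (x̄ - mu_0)^T · [...] = (5.5)·(14.747) + (-3.25)·(-10.012) = 113.6476.

Step 5 — scale by n: T² = 4 · 113.6476 = 454.5904.

T² ≈ 454.5904


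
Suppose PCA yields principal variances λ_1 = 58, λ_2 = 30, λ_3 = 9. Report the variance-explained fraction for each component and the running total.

Step 1 — total variance = trace(Sigma) = Σ λ_i = 58 + 30 + 9 = 97.

Step 2 — fraction explained by component i = λ_i / Σ λ:
  PC1: 58/97 = 0.5979
  PC2: 30/97 = 0.3093
  PC3: 9/97 = 0.0928

Step 3 — cumulative fraction after k components = (λ_1 + ... + λ_k) / Σ λ:
  k = 1: 58/97 = 0.5979
  k = 2: (58 + 30)/97 = 88/97 = 0.9072
  k = 3: (58 + 30 + 9)/97 = 97/97 = 1

Summary (fraction, with percent):

explained: PC1 0.5979 (59.79%), PC2 0.3093 (30.93%), PC3 0.0928 (9.28%);  cumulative: 0.5979, 0.9072, 1


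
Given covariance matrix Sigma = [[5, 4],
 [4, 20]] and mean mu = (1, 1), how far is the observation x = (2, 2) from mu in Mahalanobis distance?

Step 1 — centre the observation: (x - mu) = (1, 1).

Step 2 — invert Sigma. det(Sigma) = 5·20 - (4)² = 84.
  Sigma^{-1} = (1/det) · [[d, -b], [-b, a]] = [[0.2381, -0.0476],
 [-0.0476, 0.0595]].

Step 3 — form the quadratic (x - mu)^T · Sigma^{-1} · (x - mu):
  Sigma^{-1} · (x - mu) = (0.1905, 0.0119).
  (x - mu)^T · [Sigma^{-1} · (x - mu)] = (1)·(0.1905) + (1)·(0.0119) = 0.2024.

Step 4 — take square root: d = √(0.2024) ≈ 0.4499.

d(x, mu) = √(0.2024) ≈ 0.4499


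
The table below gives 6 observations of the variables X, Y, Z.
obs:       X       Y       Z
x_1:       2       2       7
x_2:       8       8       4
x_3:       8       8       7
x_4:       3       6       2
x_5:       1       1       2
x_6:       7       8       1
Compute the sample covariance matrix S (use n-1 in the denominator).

Step 1 — column means:
  mean(X) = (2 + 8 + 8 + 3 + 1 + 7) / 6 = 29/6 = 4.8333
  mean(Y) = (2 + 8 + 8 + 6 + 1 + 8) / 6 = 33/6 = 5.5
  mean(Z) = (7 + 4 + 7 + 2 + 2 + 1) / 6 = 23/6 = 3.8333

Step 2 — sample covariance S[i,j] = (1/(n-1)) · Σ_k (x_{k,i} - mean_i) · (x_{k,j} - mean_j), with n-1 = 5.
  S[X,X] = ((-2.8333)·(-2.8333) + (3.1667)·(3.1667) + (3.1667)·(3.1667) + (-1.8333)·(-1.8333) + (-3.8333)·(-3.8333) + (2.1667)·(2.1667)) / 5 = 50.8333/5 = 10.1667
  S[X,Y] = ((-2.8333)·(-3.5) + (3.1667)·(2.5) + (3.1667)·(2.5) + (-1.8333)·(0.5) + (-3.8333)·(-4.5) + (2.1667)·(2.5)) / 5 = 47.5/5 = 9.5
  S[X,Z] = ((-2.8333)·(3.1667) + (3.1667)·(0.1667) + (3.1667)·(3.1667) + (-1.8333)·(-1.8333) + (-3.8333)·(-1.8333) + (2.1667)·(-2.8333)) / 5 = 5.8333/5 = 1.1667
  S[Y,Y] = ((-3.5)·(-3.5) + (2.5)·(2.5) + (2.5)·(2.5) + (0.5)·(0.5) + (-4.5)·(-4.5) + (2.5)·(2.5)) / 5 = 51.5/5 = 10.3
  S[Y,Z] = ((-3.5)·(3.1667) + (2.5)·(0.1667) + (2.5)·(3.1667) + (0.5)·(-1.8333) + (-4.5)·(-1.8333) + (2.5)·(-2.8333)) / 5 = -2.5/5 = -0.5
  S[Z,Z] = ((3.1667)·(3.1667) + (0.1667)·(0.1667) + (3.1667)·(3.1667) + (-1.8333)·(-1.8333) + (-1.8333)·(-1.8333) + (-2.8333)·(-2.8333)) / 5 = 34.8333/5 = 6.9667

S is symmetric (S[j,i] = S[i,j]). Assembling:

S = [[10.1667, 9.5, 1.1667],
 [9.5, 10.3, -0.5],
 [1.1667, -0.5, 6.9667]]
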